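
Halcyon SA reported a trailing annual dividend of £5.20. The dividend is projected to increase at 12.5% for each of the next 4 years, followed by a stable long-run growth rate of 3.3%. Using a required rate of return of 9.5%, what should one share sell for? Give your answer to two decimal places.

£118.79

Two-stage DDM. Project D₁…D_4 at 0.125, terminal growth 0.033, discount at r = 0.095.
D_1 = 5.8500
D_2 = 6.5813
D_3 = 7.4039
D_4 = 8.3294
Terminal value at t=4: TV = D_5/(r−g) = 8.6043/(0.095−0.033) = 138.7785
P₀ = 5.8500/(1+0.095)^1 + 6.5813/(1+0.095)^2 + 7.4039/(1+0.095)^3 + 8.3294/(1+0.095)^4 + 138.7785/(1+0.095)^4 = 118.7950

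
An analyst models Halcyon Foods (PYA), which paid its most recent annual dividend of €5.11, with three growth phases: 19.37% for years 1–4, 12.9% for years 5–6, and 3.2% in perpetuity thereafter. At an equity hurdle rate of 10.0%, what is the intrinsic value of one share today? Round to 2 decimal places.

Three-stage DDM. Project D₁…D_6; terminal Gordon value at t=6 with g = 0.032; discount at r = 0.1.
D_1 = 6.0998
D_2 = 7.2813
D_3 = 8.6917
D_4 = 10.3753
D_5 = 11.7137
D_6 = 13.2248
TV_6 = 13.6480/(0.1−0.032) = 200.7060
P₀ = Σ Dₜ/(1+r)ᵗ + TV_6/(1+r)^6 = 153.2113

€153.21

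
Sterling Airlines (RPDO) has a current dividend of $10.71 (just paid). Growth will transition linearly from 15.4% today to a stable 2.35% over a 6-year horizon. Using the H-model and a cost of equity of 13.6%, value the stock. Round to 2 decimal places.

H-model: P₀ = D₀[(1+g_L) + H(g_S−g_L)]/(r−g_L), with H = 6/2 = 3.
P₀ = 10.71 × [(1+0.0235) + 3×(0.154−0.0235)] / (0.136−0.0235)
   = 10.71 × 1.4150 / 0.1125 = 134.7080

$134.71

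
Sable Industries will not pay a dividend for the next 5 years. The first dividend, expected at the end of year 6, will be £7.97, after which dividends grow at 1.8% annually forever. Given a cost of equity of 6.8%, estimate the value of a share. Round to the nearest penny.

Deferred-dividend DDM. At t=5 the remaining stream is a growing perpetuity with first payment D_6 = 7.97.
V_5 = D_6/(r−g) = 7.97/(0.068−0.018) = 159.4000
P₀ = V_5/(1+r)^5 = 159.4000/(1+0.068)^5 = 114.7181

£114.72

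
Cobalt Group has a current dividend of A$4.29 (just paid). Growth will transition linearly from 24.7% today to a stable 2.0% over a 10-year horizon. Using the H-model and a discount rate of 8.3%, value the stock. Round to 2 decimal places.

H-model: P₀ = D₀[(1+g_L) + H(g_S−g_L)]/(r−g_L), with H = 10/2 = 5.
P₀ = 4.29 × [(1+0.02) + 5×(0.247−0.02)] / (0.083−0.02)
   = 4.29 × 2.1550 / 0.063 = 146.7452

A$146.75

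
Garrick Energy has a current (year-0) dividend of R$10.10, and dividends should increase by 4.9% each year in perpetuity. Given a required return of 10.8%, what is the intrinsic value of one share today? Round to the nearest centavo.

Gordon growth model: P₀ = D₁/(r − g). D₁ = 10.10 × (1 + 0.049) = 10.5949.
P₀ = 10.5949 / (0.108 − 0.049) = 10.5949 / 0.059 = 179.5746

R$179.57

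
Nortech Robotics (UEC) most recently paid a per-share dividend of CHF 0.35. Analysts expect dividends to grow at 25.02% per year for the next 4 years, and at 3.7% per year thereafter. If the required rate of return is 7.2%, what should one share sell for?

Two-stage DDM. Project D₁…D_4 at 0.2502, terminal growth 0.037, discount at r = 0.072.
D_1 = 0.4376
D_2 = 0.5471
D_3 = 0.6839
D_4 = 0.8550
Terminal value at t=4: TV = D_5/(r−g) = 0.8867/(0.072−0.037) = 25.3336
P₀ = 0.4376/(1+0.072)^1 + 0.5471/(1+0.072)^2 + 0.6839/(1+0.072)^3 + 0.8550/(1+0.072)^4 + 25.3336/(1+0.072)^4 = 21.2699

CHF 21.27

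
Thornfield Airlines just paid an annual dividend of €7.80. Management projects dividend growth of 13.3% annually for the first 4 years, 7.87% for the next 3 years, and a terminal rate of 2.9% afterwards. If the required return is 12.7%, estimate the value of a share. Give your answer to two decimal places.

Three-stage DDM. Project D₁…D_7; terminal Gordon value at t=7 with g = 0.029; discount at r = 0.127.
D_1 = 8.8374
D_2 = 10.0128
D_3 = 11.3445
D_4 = 12.8533
D_5 = 13.8648
D_6 = 14.9560
D_7 = 16.1330
TV_7 = 16.6009/(0.127−0.029) = 169.3969
P₀ = Σ Dₜ/(1+r)ᵗ + TV_7/(1+r)^7 = 126.8854

€126.89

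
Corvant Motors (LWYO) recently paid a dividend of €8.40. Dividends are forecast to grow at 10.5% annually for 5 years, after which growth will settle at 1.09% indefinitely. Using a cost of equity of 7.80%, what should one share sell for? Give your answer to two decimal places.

Two-stage DDM. Project D₁…D_5 at 0.105, terminal growth 0.0109, discount at r = 0.078.
D_1 = 9.2820
D_2 = 10.2566
D_3 = 11.3336
D_4 = 12.5236
D_5 = 13.8386
Terminal value at t=5: TV = D_6/(r−g) = 13.9894/(0.078−0.0109) = 208.4857
P₀ = 9.2820/(1+0.078)^1 + 10.2566/(1+0.078)^2 + 11.3336/(1+0.078)^3 + 12.5236/(1+0.078)^4 + 13.8386/(1+0.078)^5 + 208.4857/(1+0.078)^5 = 188.4763

€188.48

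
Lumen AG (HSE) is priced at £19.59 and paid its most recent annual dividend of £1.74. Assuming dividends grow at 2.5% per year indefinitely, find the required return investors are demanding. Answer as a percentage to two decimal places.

11.60%

Rearranging the constant-growth DDM: r = D₁/P₀ + g.
D₁ = 1.74 × (1 + 0.025) = 1.7835.
r = 1.7835 / 19.59 + 0.025 = 0.09104 + 0.025 = 0.11604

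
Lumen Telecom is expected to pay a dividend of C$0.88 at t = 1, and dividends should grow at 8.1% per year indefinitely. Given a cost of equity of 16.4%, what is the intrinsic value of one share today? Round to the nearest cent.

C$10.60

Gordon growth model: P₀ = D₁/(r − g), with D₁ = 0.88 given directly.
P₀ = 0.8800 / (0.164 − 0.081) = 0.8800 / 0.083 = 10.6024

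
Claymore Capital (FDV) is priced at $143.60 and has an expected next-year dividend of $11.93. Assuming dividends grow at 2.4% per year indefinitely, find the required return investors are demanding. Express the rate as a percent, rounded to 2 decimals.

10.71%

Rearranging the constant-growth DDM: r = D₁/P₀ + g.
r = 11.9300 / 143.60 + 0.024 = 0.08308 + 0.024 = 0.10708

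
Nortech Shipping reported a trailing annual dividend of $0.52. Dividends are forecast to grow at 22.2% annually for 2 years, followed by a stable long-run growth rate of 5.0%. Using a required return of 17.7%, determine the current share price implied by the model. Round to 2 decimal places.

Two-stage DDM. Project D₁…D_2 at 0.222, terminal growth 0.05, discount at r = 0.177.
D_1 = 0.6354
D_2 = 0.7765
Terminal value at t=2: TV = D_3/(r−g) = 0.8153/(0.177−0.05) = 6.4199
P₀ = 0.6354/(1+0.177)^1 + 0.7765/(1+0.177)^2 + 6.4199/(1+0.177)^2 = 5.7346

$5.73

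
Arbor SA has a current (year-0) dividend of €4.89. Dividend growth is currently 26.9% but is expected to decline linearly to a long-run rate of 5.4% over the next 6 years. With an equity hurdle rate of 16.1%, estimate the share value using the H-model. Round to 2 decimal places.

€77.65

H-model: P₀ = D₀[(1+g_L) + H(g_S−g_L)]/(r−g_L), with H = 6/2 = 3.
P₀ = 4.89 × [(1+0.054) + 3×(0.269−0.054)] / (0.161−0.054)
   = 4.89 × 1.6990 / 0.107 = 77.6459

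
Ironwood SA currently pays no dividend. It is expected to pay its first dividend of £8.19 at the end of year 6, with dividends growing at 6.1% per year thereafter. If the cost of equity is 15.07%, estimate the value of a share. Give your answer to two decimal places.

£45.26

Deferred-dividend DDM. At t=5 the remaining stream is a growing perpetuity with first payment D_6 = 8.19.
V_5 = D_6/(r−g) = 8.19/(0.1507−0.061) = 91.3043
P₀ = V_5/(1+r)^5 = 91.3043/(1+0.1507)^5 = 45.2565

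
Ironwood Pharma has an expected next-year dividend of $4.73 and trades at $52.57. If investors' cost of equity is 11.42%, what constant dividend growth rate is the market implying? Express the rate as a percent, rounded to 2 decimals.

From P₀ = D₁/(r − g), the implied growth is g = r − D₁/P₀.
g = 0.1142 − 4.73/52.57 = 0.1142 − 0.08998 = 0.02422

2.42%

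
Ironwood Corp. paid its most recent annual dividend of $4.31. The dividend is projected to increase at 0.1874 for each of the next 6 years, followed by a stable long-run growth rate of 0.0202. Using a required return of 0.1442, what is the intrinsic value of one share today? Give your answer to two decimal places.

$73.79

Two-stage DDM. Project D₁…D_6 at 0.1874, terminal growth 0.0202, discount at r = 0.1442.
D_1 = 5.1177
D_2 = 6.0767
D_3 = 7.2155
D_4 = 8.5677
D_5 = 10.1733
D_6 = 12.0798
Terminal value at t=6: TV = D_7/(r−g) = 12.3238/(0.1442−0.0202) = 99.3855
P₀ = 5.1177/(1+0.1442)^1 + 6.0767/(1+0.1442)^2 + 7.2155/(1+0.1442)^3 + 8.5677/(1+0.1442)^4 + 10.1733/(1+0.1442)^5 + 12.0798/(1+0.1442)^6 + 99.3855/(1+0.1442)^6 = 73.7912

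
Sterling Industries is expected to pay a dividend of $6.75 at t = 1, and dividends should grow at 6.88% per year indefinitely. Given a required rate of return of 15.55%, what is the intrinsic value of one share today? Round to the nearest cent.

Gordon growth model: P₀ = D₁/(r − g), with D₁ = 6.75 given directly.
P₀ = 6.7500 / (0.1555 − 0.0688) = 6.7500 / 0.0867 = 77.8547

$77.85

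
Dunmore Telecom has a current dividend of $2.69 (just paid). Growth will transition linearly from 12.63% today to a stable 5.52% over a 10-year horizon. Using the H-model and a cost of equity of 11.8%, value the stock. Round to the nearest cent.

$60.43

H-model: P₀ = D₀[(1+g_L) + H(g_S−g_L)]/(r−g_L), with H = 10/2 = 5.
P₀ = 2.69 × [(1+0.0552) + 5×(0.1263−0.0552)] / (0.118−0.0552)
   = 2.69 × 1.4107 / 0.0628 = 60.4265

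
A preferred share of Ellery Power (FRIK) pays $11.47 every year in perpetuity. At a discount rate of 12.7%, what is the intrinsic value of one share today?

Zero-growth DDM (perpetuity): P₀ = D/r = 11.47 / 0.127 = 90.3150

$90.31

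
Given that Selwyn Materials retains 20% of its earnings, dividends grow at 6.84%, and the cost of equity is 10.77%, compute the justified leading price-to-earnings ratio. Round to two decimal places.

20.36

Payout ratio b = 1 − 0.20 = 0.80.
Justified leading P/E = b/(r−g) = 0.80/(0.1077−0.0684) = 20.3562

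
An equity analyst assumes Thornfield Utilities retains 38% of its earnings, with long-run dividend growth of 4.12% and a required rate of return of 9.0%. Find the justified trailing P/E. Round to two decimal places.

Payout ratio b = 1 − 0.38 = 0.62.
Justified trailing P/E = b(1+g)/(r−g) = 0.62×(1+0.0412)/(0.09−0.0412) = 13.2284

13.23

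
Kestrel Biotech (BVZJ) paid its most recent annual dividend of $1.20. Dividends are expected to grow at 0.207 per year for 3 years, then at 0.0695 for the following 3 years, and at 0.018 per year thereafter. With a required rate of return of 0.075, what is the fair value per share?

Three-stage DDM. Project D₁…D_6; terminal Gordon value at t=6 with g = 0.018; discount at r = 0.075.
D_1 = 1.4484
D_2 = 1.7482
D_3 = 2.1101
D_4 = 2.2568
D_5 = 2.4136
D_6 = 2.5813
TV_6 = 2.6278/(0.075−0.018) = 46.1018
P₀ = Σ Dₜ/(1+r)ᵗ + TV_6/(1+r)^6 = 39.4746

$39.47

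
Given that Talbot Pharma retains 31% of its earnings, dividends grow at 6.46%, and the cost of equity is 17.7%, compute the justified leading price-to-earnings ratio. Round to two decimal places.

Payout ratio b = 1 − 0.31 = 0.69.
Justified leading P/E = b/(r−g) = 0.69/(0.177−0.0646) = 6.1388

6.14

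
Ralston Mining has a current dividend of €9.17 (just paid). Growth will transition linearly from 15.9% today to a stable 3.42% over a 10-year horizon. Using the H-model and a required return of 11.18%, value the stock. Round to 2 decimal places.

H-model: P₀ = D₀[(1+g_L) + H(g_S−g_L)]/(r−g_L), with H = 10/2 = 5.
P₀ = 9.17 × [(1+0.0342) + 5×(0.159−0.0342)] / (0.1118−0.0342)
   = 9.17 × 1.6582 / 0.0776 = 195.9497

€195.95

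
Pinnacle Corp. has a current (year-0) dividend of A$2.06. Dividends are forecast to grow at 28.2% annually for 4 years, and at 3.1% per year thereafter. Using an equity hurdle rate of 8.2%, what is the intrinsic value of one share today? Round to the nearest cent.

Two-stage DDM. Project D₁…D_4 at 0.282, terminal growth 0.031, discount at r = 0.082.
D_1 = 2.6409
D_2 = 3.3857
D_3 = 4.3404
D_4 = 5.5644
Terminal value at t=4: TV = D_5/(r−g) = 5.7369/(0.082−0.031) = 112.4884
P₀ = 2.6409/(1+0.082)^1 + 3.3857/(1+0.082)^2 + 4.3404/(1+0.082)^3 + 5.5644/(1+0.082)^4 + 112.4884/(1+0.082)^4 = 94.8918

A$94.89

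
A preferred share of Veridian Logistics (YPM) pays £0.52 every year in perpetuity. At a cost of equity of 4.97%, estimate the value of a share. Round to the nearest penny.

£10.46

Zero-growth DDM (perpetuity): P₀ = D/r = 0.52 / 0.0497 = 10.4628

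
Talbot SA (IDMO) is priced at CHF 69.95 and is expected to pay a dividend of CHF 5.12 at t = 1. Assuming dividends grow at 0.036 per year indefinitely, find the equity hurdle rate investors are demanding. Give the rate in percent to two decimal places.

10.92%

Rearranging the constant-growth DDM: r = D₁/P₀ + g.
r = 5.1200 / 69.95 + 0.036 = 0.07320 + 0.036 = 0.10920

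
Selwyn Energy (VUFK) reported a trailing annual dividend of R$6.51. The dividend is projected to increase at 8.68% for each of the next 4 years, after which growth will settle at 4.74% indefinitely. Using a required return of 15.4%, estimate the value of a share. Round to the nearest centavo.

R$72.78

Two-stage DDM. Project D₁…D_4 at 0.0868, terminal growth 0.0474, discount at r = 0.154.
D_1 = 7.0751
D_2 = 7.6892
D_3 = 8.3566
D_4 = 9.0820
Terminal value at t=4: TV = D_5/(r−g) = 9.5124/(0.154−0.0474) = 89.2349
P₀ = 7.0751/(1+0.154)^1 + 7.6892/(1+0.154)^2 + 8.3566/(1+0.154)^3 + 9.0820/(1+0.154)^4 + 89.2349/(1+0.154)^4 = 72.7801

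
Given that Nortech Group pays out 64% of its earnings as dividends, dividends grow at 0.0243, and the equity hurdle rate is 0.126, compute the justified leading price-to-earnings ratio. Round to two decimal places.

6.29

Justified leading P/E = b/(r−g) = 0.64/(0.126−0.0243) = 6.2930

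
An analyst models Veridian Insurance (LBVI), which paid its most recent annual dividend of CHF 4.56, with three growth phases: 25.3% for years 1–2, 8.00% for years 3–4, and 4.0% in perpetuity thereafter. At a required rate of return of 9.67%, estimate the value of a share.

CHF 128.68

Three-stage DDM. Project D₁…D_4; terminal Gordon value at t=4 with g = 0.04; discount at r = 0.0967.
D_1 = 5.7137
D_2 = 7.1592
D_3 = 7.7320
D_4 = 8.3505
TV_4 = 8.6846/(0.0967−0.04) = 153.1668
P₀ = Σ Dₜ/(1+r)ᵗ + TV_4/(1+r)^4 = 128.6764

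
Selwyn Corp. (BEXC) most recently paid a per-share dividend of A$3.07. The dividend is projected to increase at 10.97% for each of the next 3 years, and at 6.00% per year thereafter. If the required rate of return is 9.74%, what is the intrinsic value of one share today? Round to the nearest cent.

A$99.39

Two-stage DDM. Project D₁…D_3 at 0.1097, terminal growth 0.06, discount at r = 0.0974.
D_1 = 3.4068
D_2 = 3.7805
D_3 = 4.1952
Terminal value at t=3: TV = D_4/(r−g) = 4.4469/(0.0974−0.06) = 118.9021
P₀ = 3.4068/(1+0.0974)^1 + 3.7805/(1+0.0974)^2 + 4.1952/(1+0.0974)^3 + 118.9021/(1+0.0974)^3 = 99.3873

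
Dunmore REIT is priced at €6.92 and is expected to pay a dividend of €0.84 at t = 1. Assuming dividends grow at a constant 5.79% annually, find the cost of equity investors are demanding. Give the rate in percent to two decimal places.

Rearranging the constant-growth DDM: r = D₁/P₀ + g.
r = 0.8400 / 6.92 + 0.0579 = 0.12139 + 0.0579 = 0.17929

17.93%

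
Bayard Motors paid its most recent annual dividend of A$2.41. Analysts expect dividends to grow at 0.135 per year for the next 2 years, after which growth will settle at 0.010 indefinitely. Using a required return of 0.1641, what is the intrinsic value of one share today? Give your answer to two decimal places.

A$19.66

Two-stage DDM. Project D₁…D_2 at 0.135, terminal growth 0.01, discount at r = 0.1641.
D_1 = 2.7354
D_2 = 3.1046
Terminal value at t=2: TV = D_3/(r−g) = 3.1357/(0.1641−0.01) = 20.3483
P₀ = 2.7354/(1+0.1641)^1 + 3.1046/(1+0.1641)^2 + 20.3483/(1+0.1641)^2 = 19.6565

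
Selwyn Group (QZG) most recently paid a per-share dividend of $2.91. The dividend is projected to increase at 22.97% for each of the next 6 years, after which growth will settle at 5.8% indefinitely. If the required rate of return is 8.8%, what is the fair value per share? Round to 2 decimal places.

Two-stage DDM. Project D₁…D_6 at 0.2297, terminal growth 0.058, discount at r = 0.088.
D_1 = 3.5784
D_2 = 4.4004
D_3 = 5.4112
D_4 = 6.6541
D_5 = 8.1826
D_6 = 10.0621
Terminal value at t=6: TV = D_7/(r−g) = 10.6457/(0.088−0.058) = 354.8562
P₀ = 3.5784/(1+0.088)^1 + 4.4004/(1+0.088)^2 + 5.4112/(1+0.088)^3 + 6.6541/(1+0.088)^4 + 8.1826/(1+0.088)^5 + 10.0621/(1+0.088)^6 + 354.8562/(1+0.088)^6 = 241.3235

$241.32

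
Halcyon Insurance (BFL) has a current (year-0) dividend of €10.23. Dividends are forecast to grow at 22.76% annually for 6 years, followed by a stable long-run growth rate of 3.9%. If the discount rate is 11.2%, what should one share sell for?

€351.57

Two-stage DDM. Project D₁…D_6 at 0.2276, terminal growth 0.039, discount at r = 0.112.
D_1 = 12.5583
D_2 = 15.4166
D_3 = 18.9255
D_4 = 23.2329
D_5 = 28.5207
D_6 = 35.0120
Terminal value at t=6: TV = D_7/(r−g) = 36.3775/(0.112−0.039) = 498.3215
P₀ = 12.5583/(1+0.112)^1 + 15.4166/(1+0.112)^2 + 18.9255/(1+0.112)^3 + 23.2329/(1+0.112)^4 + 28.5207/(1+0.112)^5 + 35.0120/(1+0.112)^6 + 498.3215/(1+0.112)^6 = 351.5716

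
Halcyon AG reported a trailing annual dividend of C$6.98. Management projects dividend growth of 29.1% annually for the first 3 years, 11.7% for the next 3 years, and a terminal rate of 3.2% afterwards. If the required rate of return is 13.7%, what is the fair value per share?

Three-stage DDM. Project D₁…D_6; terminal Gordon value at t=6 with g = 0.032; discount at r = 0.137.
D_1 = 9.0112
D_2 = 11.6334
D_3 = 15.0188
D_4 = 16.7760
D_5 = 18.7387
D_6 = 20.9312
TV_6 = 21.6010/(0.137−0.032) = 205.7236
P₀ = Σ Dₜ/(1+r)ᵗ + TV_6/(1+r)^6 = 151.9477

C$151.95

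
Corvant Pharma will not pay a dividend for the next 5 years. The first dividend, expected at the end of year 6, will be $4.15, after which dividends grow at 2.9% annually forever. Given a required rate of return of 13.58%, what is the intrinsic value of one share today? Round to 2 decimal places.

$20.56

Deferred-dividend DDM. At t=5 the remaining stream is a growing perpetuity with first payment D_6 = 4.15.
V_5 = D_6/(r−g) = 4.15/(0.1358−0.029) = 38.8577
P₀ = V_5/(1+r)^5 = 38.8577/(1+0.1358)^5 = 20.5574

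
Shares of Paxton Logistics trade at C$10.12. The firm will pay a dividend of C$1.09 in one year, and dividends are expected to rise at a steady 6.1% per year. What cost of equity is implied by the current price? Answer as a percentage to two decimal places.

16.87%

Rearranging the constant-growth DDM: r = D₁/P₀ + g.
r = 1.0900 / 10.12 + 0.061 = 0.10771 + 0.061 = 0.16871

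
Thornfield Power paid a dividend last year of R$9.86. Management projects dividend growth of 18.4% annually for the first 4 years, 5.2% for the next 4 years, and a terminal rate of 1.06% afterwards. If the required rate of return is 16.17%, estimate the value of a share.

R$122.64

Three-stage DDM. Project D₁…D_8; terminal Gordon value at t=8 with g = 0.0106; discount at r = 0.1617.
D_1 = 11.6742
D_2 = 13.8223
D_3 = 16.3656
D_4 = 19.3769
D_5 = 20.3845
D_6 = 21.4445
D_7 = 22.5596
D_8 = 23.7327
TV_8 = 23.9842/(0.1617−0.0106) = 158.7309
P₀ = Σ Dₜ/(1+r)ᵗ + TV_8/(1+r)^8 = 122.6373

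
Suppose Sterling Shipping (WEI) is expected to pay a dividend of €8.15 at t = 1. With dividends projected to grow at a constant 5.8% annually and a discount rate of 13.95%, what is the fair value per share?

€100.00

Gordon growth model: P₀ = D₁/(r − g), with D₁ = 8.15 given directly.
P₀ = 8.1500 / (0.1395 − 0.058) = 8.1500 / 0.0815 = 100.0000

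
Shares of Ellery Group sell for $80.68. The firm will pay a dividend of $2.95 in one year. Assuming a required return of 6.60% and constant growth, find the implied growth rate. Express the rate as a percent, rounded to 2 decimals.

2.94%

From P₀ = D₁/(r − g), the implied growth is g = r − D₁/P₀.
g = 0.066 − 2.95/80.68 = 0.066 − 0.03656 = 0.02944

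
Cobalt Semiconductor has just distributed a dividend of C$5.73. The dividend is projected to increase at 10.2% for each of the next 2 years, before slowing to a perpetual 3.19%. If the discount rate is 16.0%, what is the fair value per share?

Two-stage DDM. Project D₁…D_2 at 0.102, terminal growth 0.0319, discount at r = 0.16.
D_1 = 6.3145
D_2 = 6.9585
Terminal value at t=2: TV = D_3/(r−g) = 7.1805/(0.16−0.0319) = 56.0540
P₀ = 6.3145/(1+0.16)^1 + 6.9585/(1+0.16)^2 + 56.0540/(1+0.16)^2 = 52.2720

C$52.27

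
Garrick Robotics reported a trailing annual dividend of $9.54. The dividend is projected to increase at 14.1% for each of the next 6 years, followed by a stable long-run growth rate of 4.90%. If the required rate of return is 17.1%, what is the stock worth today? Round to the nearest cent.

Two-stage DDM. Project D₁…D_6 at 0.141, terminal growth 0.049, discount at r = 0.171.
D_1 = 10.8851
D_2 = 12.4199
D_3 = 14.1712
D_4 = 16.1693
D_5 = 18.4492
D_6 = 21.0505
Terminal value at t=6: TV = D_7/(r−g) = 22.0820/(0.171−0.049) = 180.9997
P₀ = 10.8851/(1+0.171)^1 + 12.4199/(1+0.171)^2 + 14.1712/(1+0.171)^3 + 16.1693/(1+0.171)^4 + 18.4492/(1+0.171)^5 + 21.0505/(1+0.171)^6 + 180.9997/(1+0.171)^6 = 122.5210

$122.52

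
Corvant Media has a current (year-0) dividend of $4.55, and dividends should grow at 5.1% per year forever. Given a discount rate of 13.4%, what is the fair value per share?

Gordon growth model: P₀ = D₁/(r − g). D₁ = 4.55 × (1 + 0.051) = 4.7820.
P₀ = 4.7820 / (0.134 − 0.051) = 4.7820 / 0.083 = 57.6151

$57.62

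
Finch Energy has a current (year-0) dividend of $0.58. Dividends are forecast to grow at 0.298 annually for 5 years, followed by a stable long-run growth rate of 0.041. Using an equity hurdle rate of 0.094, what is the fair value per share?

Two-stage DDM. Project D₁…D_5 at 0.298, terminal growth 0.041, discount at r = 0.094.
D_1 = 0.7528
D_2 = 0.9772
D_3 = 1.2684
D_4 = 1.6464
D_5 = 2.1370
Terminal value at t=5: TV = D_6/(r−g) = 2.2246/(0.094−0.041) = 41.9736
P₀ = 0.7528/(1+0.094)^1 + 0.9772/(1+0.094)^2 + 1.2684/(1+0.094)^3 + 1.6464/(1+0.094)^4 + 2.1370/(1+0.094)^5 + 41.9736/(1+0.094)^5 = 31.7713

$31.77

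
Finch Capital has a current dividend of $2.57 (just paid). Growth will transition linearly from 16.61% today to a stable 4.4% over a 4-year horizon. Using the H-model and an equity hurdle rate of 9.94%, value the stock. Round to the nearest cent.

$59.76

H-model: P₀ = D₀[(1+g_L) + H(g_S−g_L)]/(r−g_L), with H = 4/2 = 2.
P₀ = 2.57 × [(1+0.044) + 2×(0.1661−0.044)] / (0.0994−0.044)
   = 2.57 × 1.2882 / 0.0554 = 59.7595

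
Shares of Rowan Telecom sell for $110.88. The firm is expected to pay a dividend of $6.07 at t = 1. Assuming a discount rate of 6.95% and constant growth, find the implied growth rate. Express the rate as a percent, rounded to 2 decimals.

1.48%

From P₀ = D₁/(r − g), the implied growth is g = r − D₁/P₀.
g = 0.0695 − 6.07/110.88 = 0.0695 − 0.05474 = 0.01476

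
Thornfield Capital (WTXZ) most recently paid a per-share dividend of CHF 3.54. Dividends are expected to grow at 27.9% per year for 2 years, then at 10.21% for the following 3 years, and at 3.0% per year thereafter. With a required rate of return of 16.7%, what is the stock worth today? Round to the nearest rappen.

CHF 46.45

Three-stage DDM. Project D₁…D_5; terminal Gordon value at t=5 with g = 0.03; discount at r = 0.167.
D_1 = 4.5277
D_2 = 5.7909
D_3 = 6.3821
D_4 = 7.0337
D_5 = 7.7519
TV_5 = 7.9844/(0.167−0.03) = 58.2806
P₀ = Σ Dₜ/(1+r)ᵗ + TV_5/(1+r)^5 = 46.4470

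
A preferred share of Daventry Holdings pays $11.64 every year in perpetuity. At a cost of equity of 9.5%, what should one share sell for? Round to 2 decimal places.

$122.53

Zero-growth DDM (perpetuity): P₀ = D/r = 11.64 / 0.095 = 122.5263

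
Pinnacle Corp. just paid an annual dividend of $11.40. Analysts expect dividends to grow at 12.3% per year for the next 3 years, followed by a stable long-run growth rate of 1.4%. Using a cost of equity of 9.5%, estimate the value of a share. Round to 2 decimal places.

Two-stage DDM. Project D₁…D_3 at 0.123, terminal growth 0.014, discount at r = 0.095.
D_1 = 12.8022
D_2 = 14.3769
D_3 = 16.1452
Terminal value at t=3: TV = D_4/(r−g) = 16.3713/(0.095−0.014) = 202.1143
P₀ = 12.8022/(1+0.095)^1 + 14.3769/(1+0.095)^2 + 16.1452/(1+0.095)^3 + 202.1143/(1+0.095)^3 = 189.9202

$189.92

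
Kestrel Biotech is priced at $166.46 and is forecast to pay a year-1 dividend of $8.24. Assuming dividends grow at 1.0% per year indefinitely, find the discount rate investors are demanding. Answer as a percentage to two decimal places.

Rearranging the constant-growth DDM: r = D₁/P₀ + g.
r = 8.2400 / 166.46 + 0.01 = 0.04950 + 0.01 = 0.05950

5.95%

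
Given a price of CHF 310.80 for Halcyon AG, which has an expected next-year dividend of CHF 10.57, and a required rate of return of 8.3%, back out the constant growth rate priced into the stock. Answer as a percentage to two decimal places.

From P₀ = D₁/(r − g), the implied growth is g = r − D₁/P₀.
g = 0.083 − 10.57/310.80 = 0.083 − 0.03401 = 0.04899

4.90%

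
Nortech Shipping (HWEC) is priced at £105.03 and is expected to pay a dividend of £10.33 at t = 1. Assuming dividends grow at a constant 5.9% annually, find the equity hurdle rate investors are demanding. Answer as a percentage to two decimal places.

15.74%

Rearranging the constant-growth DDM: r = D₁/P₀ + g.
r = 10.3300 / 105.03 + 0.059 = 0.09835 + 0.059 = 0.15735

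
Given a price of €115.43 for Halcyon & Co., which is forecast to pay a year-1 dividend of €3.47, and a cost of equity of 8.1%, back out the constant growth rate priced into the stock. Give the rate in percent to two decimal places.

5.09%

From P₀ = D₁/(r − g), the implied growth is g = r − D₁/P₀.
g = 0.081 − 3.47/115.43 = 0.081 − 0.03006 = 0.05094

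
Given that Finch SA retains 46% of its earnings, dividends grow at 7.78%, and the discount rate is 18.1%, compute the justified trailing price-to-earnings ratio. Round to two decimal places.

5.64

Payout ratio b = 1 − 0.46 = 0.54.
Justified trailing P/E = b(1+g)/(r−g) = 0.54×(1+0.0778)/(0.181−0.0778) = 5.6397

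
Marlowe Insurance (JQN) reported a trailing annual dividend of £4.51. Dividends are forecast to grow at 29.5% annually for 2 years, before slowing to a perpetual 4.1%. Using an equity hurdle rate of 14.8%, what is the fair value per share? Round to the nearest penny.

Two-stage DDM. Project D₁…D_2 at 0.295, terminal growth 0.041, discount at r = 0.148.
D_1 = 5.8404
D_2 = 7.5634
Terminal value at t=2: TV = D_3/(r−g) = 7.8735/(0.148−0.041) = 73.5839
P₀ = 5.8404/(1+0.148)^1 + 7.5634/(1+0.148)^2 + 73.5839/(1+0.148)^2 = 66.6605

£66.66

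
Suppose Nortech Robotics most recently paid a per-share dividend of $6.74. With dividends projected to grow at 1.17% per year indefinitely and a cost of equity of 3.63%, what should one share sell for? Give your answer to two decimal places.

Gordon growth model: P₀ = D₁/(r − g). D₁ = 6.74 × (1 + 0.0117) = 6.8189.
P₀ = 6.8189 / (0.0363 − 0.0117) = 6.8189 / 0.0246 = 277.1893

$277.19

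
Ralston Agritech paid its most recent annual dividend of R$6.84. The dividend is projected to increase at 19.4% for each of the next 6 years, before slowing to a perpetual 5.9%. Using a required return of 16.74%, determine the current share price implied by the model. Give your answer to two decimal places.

R$120.93

Two-stage DDM. Project D₁…D_6 at 0.194, terminal growth 0.059, discount at r = 0.1674.
D_1 = 8.1670
D_2 = 9.7514
D_3 = 11.6431
D_4 = 13.9019
D_5 = 16.5988
D_6 = 19.8190
Terminal value at t=6: TV = D_7/(r−g) = 20.9883/(0.1674−0.059) = 193.6193
P₀ = 8.1670/(1+0.1674)^1 + 9.7514/(1+0.1674)^2 + 11.6431/(1+0.1674)^3 + 13.9019/(1+0.1674)^4 + 16.5988/(1+0.1674)^5 + 19.8190/(1+0.1674)^6 + 193.6193/(1+0.1674)^6 = 120.9347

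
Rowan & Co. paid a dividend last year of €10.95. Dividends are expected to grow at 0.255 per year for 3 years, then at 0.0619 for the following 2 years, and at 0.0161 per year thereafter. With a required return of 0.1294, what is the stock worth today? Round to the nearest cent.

Three-stage DDM. Project D₁…D_5; terminal Gordon value at t=5 with g = 0.0161; discount at r = 0.1294.
D_1 = 13.7422
D_2 = 17.2465
D_3 = 21.6444
D_4 = 22.9842
D_5 = 24.4069
TV_5 = 24.7998/(0.1294−0.0161) = 218.8866
P₀ = Σ Dₜ/(1+r)ᵗ + TV_5/(1+r)^5 = 187.2409

€187.24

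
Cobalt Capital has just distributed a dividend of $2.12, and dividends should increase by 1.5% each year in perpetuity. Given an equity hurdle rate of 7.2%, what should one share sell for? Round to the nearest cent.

$37.75

Gordon growth model: P₀ = D₁/(r − g). D₁ = 2.12 × (1 + 0.015) = 2.1518.
P₀ = 2.1518 / (0.072 − 0.015) = 2.1518 / 0.057 = 37.7509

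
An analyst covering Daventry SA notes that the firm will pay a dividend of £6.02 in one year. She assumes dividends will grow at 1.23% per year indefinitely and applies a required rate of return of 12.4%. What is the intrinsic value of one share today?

£53.89

Gordon growth model: P₀ = D₁/(r − g), with D₁ = 6.02 given directly.
P₀ = 6.0200 / (0.124 − 0.0123) = 6.0200 / 0.1117 = 53.8944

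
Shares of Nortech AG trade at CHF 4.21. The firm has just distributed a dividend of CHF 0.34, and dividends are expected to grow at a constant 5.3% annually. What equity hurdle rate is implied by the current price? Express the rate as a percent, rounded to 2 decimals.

Rearranging the constant-growth DDM: r = D₁/P₀ + g.
D₁ = 0.34 × (1 + 0.053) = 0.3580.
r = 0.3580 / 4.21 + 0.053 = 0.08504 + 0.053 = 0.13804

13.80%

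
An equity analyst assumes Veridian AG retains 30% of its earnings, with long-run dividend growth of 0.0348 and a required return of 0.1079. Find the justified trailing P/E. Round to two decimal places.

9.91

Payout ratio b = 1 − 0.30 = 0.70.
Justified trailing P/E = b(1+g)/(r−g) = 0.70×(1+0.0348)/(0.1079−0.0348) = 9.9092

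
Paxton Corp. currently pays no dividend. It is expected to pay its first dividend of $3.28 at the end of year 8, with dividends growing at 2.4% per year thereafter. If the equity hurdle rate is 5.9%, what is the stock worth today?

Deferred-dividend DDM. At t=7 the remaining stream is a growing perpetuity with first payment D_8 = 3.28.
V_7 = D_8/(r−g) = 3.28/(0.059−0.024) = 93.7143
P₀ = V_7/(1+r)^7 = 93.7143/(1+0.059)^7 = 62.7385

$62.74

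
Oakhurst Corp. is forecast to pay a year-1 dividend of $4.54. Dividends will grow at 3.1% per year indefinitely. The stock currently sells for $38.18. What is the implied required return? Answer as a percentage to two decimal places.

Rearranging the constant-growth DDM: r = D₁/P₀ + g.
r = 4.5400 / 38.18 + 0.031 = 0.11891 + 0.031 = 0.14991

14.99%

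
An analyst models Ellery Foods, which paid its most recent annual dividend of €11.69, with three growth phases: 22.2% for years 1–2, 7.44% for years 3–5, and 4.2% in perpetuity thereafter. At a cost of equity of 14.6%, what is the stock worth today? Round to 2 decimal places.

Three-stage DDM. Project D₁…D_5; terminal Gordon value at t=5 with g = 0.042; discount at r = 0.146.
D_1 = 14.2852
D_2 = 17.4565
D_3 = 18.7553
D_4 = 20.1506
D_5 = 21.6499
TV_5 = 22.5591/(0.146−0.042) = 216.9149
P₀ = Σ Dₜ/(1+r)ᵗ + TV_5/(1+r)^5 = 170.5948

€170.59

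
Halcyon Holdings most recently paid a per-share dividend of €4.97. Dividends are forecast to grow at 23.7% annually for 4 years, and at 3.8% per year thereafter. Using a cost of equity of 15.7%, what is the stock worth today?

€80.21

Two-stage DDM. Project D₁…D_4 at 0.237, terminal growth 0.038, discount at r = 0.157.
D_1 = 6.1479
D_2 = 7.6049
D_3 = 9.4073
D_4 = 11.6368
Terminal value at t=4: TV = D_5/(r−g) = 12.0790/(0.157−0.038) = 101.5046
P₀ = 6.1479/(1+0.157)^1 + 7.6049/(1+0.157)^2 + 9.4073/(1+0.157)^3 + 11.6368/(1+0.157)^4 + 101.5046/(1+0.157)^4 = 80.2062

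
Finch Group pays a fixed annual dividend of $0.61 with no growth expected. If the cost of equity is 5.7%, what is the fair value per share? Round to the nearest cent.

Zero-growth DDM (perpetuity): P₀ = D/r = 0.61 / 0.057 = 10.7018

$10.70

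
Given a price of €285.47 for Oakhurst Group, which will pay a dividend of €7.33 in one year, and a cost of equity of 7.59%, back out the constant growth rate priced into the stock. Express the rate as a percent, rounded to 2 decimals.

From P₀ = D₁/(r − g), the implied growth is g = r − D₁/P₀.
g = 0.0759 − 7.33/285.47 = 0.0759 − 0.02568 = 0.05022

5.02%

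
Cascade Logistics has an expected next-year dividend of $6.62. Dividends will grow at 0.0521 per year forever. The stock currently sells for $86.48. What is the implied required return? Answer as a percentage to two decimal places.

12.86%

Rearranging the constant-growth DDM: r = D₁/P₀ + g.
r = 6.6200 / 86.48 + 0.0521 = 0.07655 + 0.0521 = 0.12865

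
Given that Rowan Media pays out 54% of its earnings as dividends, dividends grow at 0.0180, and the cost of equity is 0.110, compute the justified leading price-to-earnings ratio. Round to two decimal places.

5.87

Justified leading P/E = b/(r−g) = 0.54/(0.11−0.018) = 5.8696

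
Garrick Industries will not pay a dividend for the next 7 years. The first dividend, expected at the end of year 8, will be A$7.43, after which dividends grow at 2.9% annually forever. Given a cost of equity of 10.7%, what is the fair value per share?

Deferred-dividend DDM. At t=7 the remaining stream is a growing perpetuity with first payment D_8 = 7.43.
V_7 = D_8/(r−g) = 7.43/(0.107−0.029) = 95.2564
P₀ = V_7/(1+r)^7 = 95.2564/(1+0.107)^7 = 46.7585

A$46.76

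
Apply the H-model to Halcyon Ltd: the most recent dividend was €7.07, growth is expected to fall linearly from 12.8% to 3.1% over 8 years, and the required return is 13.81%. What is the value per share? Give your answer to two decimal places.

H-model: P₀ = D₀[(1+g_L) + H(g_S−g_L)]/(r−g_L), with H = 8/2 = 4.
P₀ = 7.07 × [(1+0.031) + 4×(0.128−0.031)] / (0.1381−0.031)
   = 7.07 × 1.4190 / 0.1071 = 93.6725

€93.67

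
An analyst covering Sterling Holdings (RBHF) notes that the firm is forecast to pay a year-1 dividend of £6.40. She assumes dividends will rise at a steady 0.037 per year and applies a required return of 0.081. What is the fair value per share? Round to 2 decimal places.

£145.45

Gordon growth model: P₀ = D₁/(r − g), with D₁ = 6.40 given directly.
P₀ = 6.4000 / (0.081 − 0.037) = 6.4000 / 0.044 = 145.4545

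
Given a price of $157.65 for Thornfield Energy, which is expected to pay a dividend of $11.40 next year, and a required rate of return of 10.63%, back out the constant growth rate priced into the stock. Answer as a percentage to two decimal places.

3.40%

From P₀ = D₁/(r − g), the implied growth is g = r − D₁/P₀.
g = 0.1063 − 11.40/157.65 = 0.1063 − 0.07231 = 0.03399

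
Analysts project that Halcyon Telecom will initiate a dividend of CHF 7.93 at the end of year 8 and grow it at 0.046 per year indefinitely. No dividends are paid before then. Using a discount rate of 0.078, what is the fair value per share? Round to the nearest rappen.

CHF 146.48

Deferred-dividend DDM. At t=7 the remaining stream is a growing perpetuity with first payment D_8 = 7.93.
V_7 = D_8/(r−g) = 7.93/(0.078−0.046) = 247.8125
P₀ = V_7/(1+r)^7 = 247.8125/(1+0.078)^7 = 146.4846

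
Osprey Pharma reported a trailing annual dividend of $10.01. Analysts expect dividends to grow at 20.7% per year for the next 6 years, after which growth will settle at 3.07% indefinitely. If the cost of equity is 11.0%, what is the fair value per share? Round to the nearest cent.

Two-stage DDM. Project D₁…D_6 at 0.207, terminal growth 0.0307, discount at r = 0.11.
D_1 = 12.0821
D_2 = 14.5831
D_3 = 17.6018
D_4 = 21.2453
D_5 = 25.6431
D_6 = 30.9512
Terminal value at t=6: TV = D_7/(r−g) = 31.9014/(0.11−0.0307) = 402.2877
P₀ = 12.0821/(1+0.11)^1 + 14.5831/(1+0.11)^2 + 17.6018/(1+0.11)^3 + 21.2453/(1+0.11)^4 + 25.6431/(1+0.11)^5 + 30.9512/(1+0.11)^6 + 402.2877/(1+0.11)^6 = 296.4310

$296.43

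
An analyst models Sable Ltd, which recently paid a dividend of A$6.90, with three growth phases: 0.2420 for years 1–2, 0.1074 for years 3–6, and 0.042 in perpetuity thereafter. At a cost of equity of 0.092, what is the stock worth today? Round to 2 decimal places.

A$250.48

Three-stage DDM. Project D₁…D_6; terminal Gordon value at t=6 with g = 0.042; discount at r = 0.092.
D_1 = 8.5698
D_2 = 10.6437
D_3 = 11.7868
D_4 = 13.0527
D_5 = 14.4546
D_6 = 16.0070
TV_6 = 16.6793/(0.092−0.042) = 333.5862
P₀ = Σ Dₜ/(1+r)ᵗ + TV_6/(1+r)^6 = 250.4842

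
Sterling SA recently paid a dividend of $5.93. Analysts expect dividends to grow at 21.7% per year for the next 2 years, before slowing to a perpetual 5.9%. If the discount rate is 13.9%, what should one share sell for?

$102.72

Two-stage DDM. Project D₁…D_2 at 0.217, terminal growth 0.059, discount at r = 0.139.
D_1 = 7.2168
D_2 = 8.7829
Terminal value at t=2: TV = D_3/(r−g) = 9.3010/(0.139−0.059) = 116.2631
P₀ = 7.2168/(1+0.139)^1 + 8.7829/(1+0.139)^2 + 116.2631/(1+0.139)^2 = 102.7239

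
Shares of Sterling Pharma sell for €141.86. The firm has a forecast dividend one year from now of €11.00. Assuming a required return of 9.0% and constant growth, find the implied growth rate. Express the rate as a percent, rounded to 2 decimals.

From P₀ = D₁/(r − g), the implied growth is g = r − D₁/P₀.
g = 0.09 − 11.00/141.86 = 0.09 − 0.07754 = 0.01246

1.25%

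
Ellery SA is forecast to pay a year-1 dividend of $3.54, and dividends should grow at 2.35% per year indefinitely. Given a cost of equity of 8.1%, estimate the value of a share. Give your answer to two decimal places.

$61.57

Gordon growth model: P₀ = D₁/(r − g), with D₁ = 3.54 given directly.
P₀ = 3.5400 / (0.081 − 0.0235) = 3.5400 / 0.0575 = 61.5652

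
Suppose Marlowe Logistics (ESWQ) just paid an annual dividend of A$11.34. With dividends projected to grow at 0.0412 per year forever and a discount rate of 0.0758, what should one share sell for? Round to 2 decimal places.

A$341.25

Gordon growth model: P₀ = D₁/(r − g). D₁ = 11.34 × (1 + 0.0412) = 11.8072.
P₀ = 11.8072 / (0.0758 − 0.0412) = 11.8072 / 0.0346 = 341.2488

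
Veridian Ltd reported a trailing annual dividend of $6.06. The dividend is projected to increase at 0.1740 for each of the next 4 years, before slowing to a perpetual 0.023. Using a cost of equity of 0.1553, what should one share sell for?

$75.20

Two-stage DDM. Project D₁…D_4 at 0.174, terminal growth 0.023, discount at r = 0.1553.
D_1 = 7.1144
D_2 = 8.3524
D_3 = 9.8057
D_4 = 11.5118
Terminal value at t=4: TV = D_5/(r−g) = 11.7766/(0.1553−0.023) = 89.0145
P₀ = 7.1144/(1+0.1553)^1 + 8.3524/(1+0.1553)^2 + 9.8057/(1+0.1553)^3 + 11.5118/(1+0.1553)^4 + 89.0145/(1+0.1553)^4 = 75.2037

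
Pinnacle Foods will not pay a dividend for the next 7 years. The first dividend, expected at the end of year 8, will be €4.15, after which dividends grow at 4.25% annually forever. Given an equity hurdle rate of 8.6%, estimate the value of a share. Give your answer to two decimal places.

Deferred-dividend DDM. At t=7 the remaining stream is a growing perpetuity with first payment D_8 = 4.15.
V_7 = D_8/(r−g) = 4.15/(0.086−0.0425) = 95.4023
P₀ = V_7/(1+r)^7 = 95.4023/(1+0.086)^7 = 53.5488

€53.55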